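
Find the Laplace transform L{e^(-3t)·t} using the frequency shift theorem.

L{e^(at)·t^n} = n!/(s-a)^(n+1), so L{e^(-3t)·t} = 1/(s+3)^2

Final answer: 1/(s+3)^2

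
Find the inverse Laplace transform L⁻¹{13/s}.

L⁻¹{c/s} = c, so L⁻¹{13/s} = 13

Final answer: 13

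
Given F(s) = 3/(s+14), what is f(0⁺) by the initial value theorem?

f(0⁺) = lim_{s→∞} s·3/(s+14) = lim_{s→∞} 3s/(s+14) = 3

Final answer: 3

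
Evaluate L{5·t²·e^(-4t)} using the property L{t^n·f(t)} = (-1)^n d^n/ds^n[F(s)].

L{e^(-4t)} = 1/(s+4). d/ds[1/(s+4)] = -1/(s+4)². d²/ds²[1/(s+4)] = 2/(s+4)³. So L{t²·e^(-4t)} = (-1)² · 2/(s+4)³ = 2/(s+4)³. Then L{5·t²·e^(-4t)} = 5·2/(s+4)³ = 10/(s+4)³

Final answer: 10/(s+4)³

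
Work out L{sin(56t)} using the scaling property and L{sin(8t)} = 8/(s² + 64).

Using L{f(at)} = (1/a)F(s/a) with a=7: L{sin(56t)} = (1/7) · 8/((s/7)² + 64) = (1/7) · 8·49/(s² + 3136) = 56/(s² + 3136)

Final answer: 56/(s² + 3136)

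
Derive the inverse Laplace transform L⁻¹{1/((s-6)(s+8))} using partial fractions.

Decompose: A/(s-6) + B/(s+8). A = 1/14, B = -1/14. f(t) = (e^(6t) - e^(-8t))/14

Final answer: (e^(6t) - e^(-8t))/14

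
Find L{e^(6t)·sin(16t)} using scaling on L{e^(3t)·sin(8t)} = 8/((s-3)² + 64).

Scaling with a=2: L{e^(6t)·sin(16t)} = (1/2) · 8/((s/2-3)² + 64). Simplifying: 16/((s-6)² + 256)

Final answer: 16/((s-6)² + 256)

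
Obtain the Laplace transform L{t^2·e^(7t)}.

L{t^n·e^(at)} = n!/(s-a)^(n+1), so L{t^2·e^(7t)} = 2/(s-7)^3

Final answer: 2/(s-7)^3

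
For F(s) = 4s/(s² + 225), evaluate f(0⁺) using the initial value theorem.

f(0⁺) = lim_{s→∞} s·4s/(s² + 225) = lim_{s→∞} 4s²/(s² + 225) = 4

Final answer: 4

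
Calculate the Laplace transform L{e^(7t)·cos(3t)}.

L{e^(at)·cos(ωt)} = (s-a)/((s-a)² + ω²), so L{e^(7t)·cos(3t)} = (s-7)/((s-7)² + 9)

Final answer: (s-7)/((s-7)² + 9)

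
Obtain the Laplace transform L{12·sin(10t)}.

L{sin(ωt)} = ω/(s² + ω²), so L{sin(10t)} = 10/(s² + 100). Then L{12·sin(10t)} = 12·10/(s² + 100) = 120/(s² + 100)

Final answer: 120/(s² + 100)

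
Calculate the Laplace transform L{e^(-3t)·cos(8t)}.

L{e^(at)·cos(ωt)} = (s-a)/((s-a)² + ω²), so L{e^(-3t)·cos(8t)} = (s+3)/((s+3)² + 64)

Final answer: (s+3)/((s+3)² + 64)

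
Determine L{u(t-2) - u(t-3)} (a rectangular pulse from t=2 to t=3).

L{u(t-a)} = e^(-as)/s. L{u(t-2) - u(t-3)} = (e^(-2s) - e^(-3s))/s

Final answer: (e^(-2s) - e^(-3s))/s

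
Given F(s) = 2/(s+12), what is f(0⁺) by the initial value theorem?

f(0⁺) = lim_{s→∞} s·2/(s+12) = lim_{s→∞} 2s/(s+12) = 2

Final answer: 2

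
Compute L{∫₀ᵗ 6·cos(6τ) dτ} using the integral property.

L{∫₀ᵗ f(τ)dτ} = F(s)/s with F(s) = 6s/(s² + 36), so the result is (6s/(s² + 36))/s = 6/(s² + 36)

Final answer: 6/(s² + 36)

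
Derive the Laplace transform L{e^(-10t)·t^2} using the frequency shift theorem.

L{e^(at)·t^n} = n!/(s-a)^(n+1), so L{e^(-10t)·t^2} = 2/(s+10)^3

Final answer: 2/(s+10)^3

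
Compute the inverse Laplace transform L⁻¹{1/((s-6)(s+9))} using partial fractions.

Decompose: A/(s-6) + B/(s+9). A = 1/15, B = -1/15. f(t) = (e^(6t) - e^(-9t))/15

Final answer: (e^(6t) - e^(-9t))/15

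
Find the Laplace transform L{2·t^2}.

L{t^n} = n!/s^(n+1), so L{t^2} = 2/s^3. Then L{2·t^2} = 2·2/s^3 = 4/s^3

Final answer: 4/s^3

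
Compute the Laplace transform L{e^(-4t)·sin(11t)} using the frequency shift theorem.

Frequency shift: L{e^(at)f(t)} = F(s-a). L{e^(-4t)·sin(11t)} = 11/((s+4)² + 121)

Final answer: 11/((s+4)² + 121)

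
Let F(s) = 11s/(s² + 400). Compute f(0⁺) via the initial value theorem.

f(0⁺) = lim_{s→∞} s·11s/(s² + 400) = lim_{s→∞} 11s²/(s² + 400) = 11

Final answer: 11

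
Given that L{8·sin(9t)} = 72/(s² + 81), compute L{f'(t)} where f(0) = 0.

L{f'(t)} = s·F(s) - f(0) = s·72/(s² + 81) - 0 = 72s/(s² + 81)

Final answer: 72s/(s² + 81)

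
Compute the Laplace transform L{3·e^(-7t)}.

L{e^(at)} = 1/(s-a), so L{e^(-7t)} = 1/(s+7). Then L{3·e^(-7t)} = 3/(s+7)

Final answer: 3/(s+7)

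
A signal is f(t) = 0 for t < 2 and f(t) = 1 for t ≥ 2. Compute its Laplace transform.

f(t) = u(t-2). L{u(t-2)} = e^(-2s)/s, so L{f(t)} = e^(-2s)/s

Final answer: e^(-2s)/s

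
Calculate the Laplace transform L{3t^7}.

L{3t^7} = 3 · L{t^7} = 3 · 5040/s^8 = 15120/s^8

Final answer: 15120/s^8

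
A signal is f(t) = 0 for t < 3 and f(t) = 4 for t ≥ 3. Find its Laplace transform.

f(t) = 4·u(t-3). L{u(t-3)} = e^(-3s)/s, so L{f(t)} = 4·e^(-3s)/s

Final answer: 4·e^(-3s)/s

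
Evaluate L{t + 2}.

L{t + 2} = L{t} + 2·L{1} = 1/s² + 2/s

Final answer: 1/s² + 2/s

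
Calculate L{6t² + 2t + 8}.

L{6t² + 2t + 8} = 6·2/s³ + 2/s² + 8/s = 12/s³ + 2/s² + 8/s

Final answer: 12/s³ + 2/s² + 8/s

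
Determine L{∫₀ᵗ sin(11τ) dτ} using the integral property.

L{∫₀ᵗ f(τ)dτ} = F(s)/s with F(s) = 11/(s² + 121), so the result is (11/(s² + 121))/s = 11/(s(s² + 121))

Final answer: 11/(s(s² + 121))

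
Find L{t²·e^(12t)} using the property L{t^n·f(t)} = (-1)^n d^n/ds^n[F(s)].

L{e^(12t)} = 1/(s-12). d/ds[1/(s-12)] = -1/(s-12)². d²/ds²[1/(s-12)] = 2/(s-12)³. So L{t²·e^(12t)} = (-1)² · 2/(s-12)³ = 2/(s-12)³

Final answer: 2/(s-12)³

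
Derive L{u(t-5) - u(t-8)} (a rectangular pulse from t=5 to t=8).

L{u(t-a)} = e^(-as)/s. L{u(t-5) - u(t-8)} = (e^(-5s) - e^(-8s))/s

Final answer: (e^(-5s) - e^(-8s))/s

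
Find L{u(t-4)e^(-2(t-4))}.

u(t-a)f(t-a) with f(t)=e^(-2t). L{e^(-2t)} = 1/(s+2). By time shift: e^(-4s)/(s+2)

Final answer: e^(-4s)/(s+2)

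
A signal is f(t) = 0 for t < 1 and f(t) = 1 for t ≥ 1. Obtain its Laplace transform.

f(t) = u(t-1). L{u(t-1)} = e^(-s)/s, so L{f(t)} = e^(-s)/s

Final answer: e^(-s)/s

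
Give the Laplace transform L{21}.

L{21} = 21 · L{1} = 21/s

Final answer: 21/s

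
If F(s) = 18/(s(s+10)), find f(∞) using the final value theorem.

f(∞) = lim_{s→0} s·18/(s(s+10)) = lim_{s→0} 18/(s+10) = 18/10 = 9/5

Final answer: 9/5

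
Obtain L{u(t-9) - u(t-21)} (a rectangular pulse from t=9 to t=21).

L{u(t-a)} = e^(-as)/s. L{u(t-9) - u(t-21)} = (e^(-9s) - e^(-21s))/s

Final answer: (e^(-9s) - e^(-21s))/s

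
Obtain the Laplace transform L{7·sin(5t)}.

L{sin(ωt)} = ω/(s² + ω²), so L{sin(5t)} = 5/(s² + 25). Then L{7·sin(5t)} = 7·5/(s² + 25) = 35/(s² + 25)

Final answer: 35/(s² + 25)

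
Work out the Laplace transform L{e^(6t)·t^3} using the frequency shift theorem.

L{e^(at)·t^n} = n!/(s-a)^(n+1), so L{e^(6t)·t^3} = 6/(s-6)^4

Final answer: 6/(s-6)^4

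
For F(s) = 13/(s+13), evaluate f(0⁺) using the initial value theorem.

f(0⁺) = lim_{s→∞} s·13/(s+13) = lim_{s→∞} 13s/(s+13) = 13

Final answer: 13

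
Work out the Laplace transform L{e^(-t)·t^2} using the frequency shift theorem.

L{e^(at)·t^n} = n!/(s-a)^(n+1), so L{e^(-t)·t^2} = 2/(s+1)^3

Final answer: 2/(s+1)^3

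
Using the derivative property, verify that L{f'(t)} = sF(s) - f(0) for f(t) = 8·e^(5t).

f'(t) = 40e^(5t). Direct: L{f'(t)} = 40/(s-5). Property: s·8/(s-5) - 8 = (8s - 8(s-5))/(s-5) = 40/(s-5). ✓

Final answer: 40/(s-5)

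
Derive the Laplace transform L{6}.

L{6} = 6 · L{1} = 6/s

Final answer: 6/s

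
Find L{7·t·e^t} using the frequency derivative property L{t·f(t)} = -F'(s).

L{e^t} = 1/(s-1). By frequency derivative: L{t·e^t} = -d/ds[1/(s-1)] = -(-1)/(s-1)² = 1/(s-1)². Then L{7·t·e^t} = 7·1/(s-1)² = 7/(s-1)²

Final answer: 7/(s-1)²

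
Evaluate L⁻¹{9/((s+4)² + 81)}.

Form: b/((s-a)² + b²) → e^(at)sin(bt). With a=-4, b=9

Final answer: e^(-4t)·sin(9t)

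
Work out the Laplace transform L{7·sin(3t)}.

L{sin(ωt)} = ω/(s² + ω²), so L{sin(3t)} = 3/(s² + 9). Then L{7·sin(3t)} = 7·3/(s² + 9) = 21/(s² + 9)

Final answer: 21/(s² + 9)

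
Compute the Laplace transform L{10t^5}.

L{10t^5} = 10 · L{t^5} = 10 · 120/s^6 = 1200/s^6

Final answer: 1200/s^6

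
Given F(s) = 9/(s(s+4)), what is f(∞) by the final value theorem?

f(∞) = lim_{s→0} s·9/(s(s+4)) = lim_{s→0} 9/(s+4) = 9/4 = 9/4

Final answer: 9/4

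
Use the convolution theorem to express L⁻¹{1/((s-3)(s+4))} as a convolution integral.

1/((s-3)(s+4)) = (1/(s-3))·(1/(s+4)) = L{e^(3t)}·L{e^(-4t)}. So f(t) = e^(3t)*e^(-4t) = ∫₀ᵗ e^(3τ)·e^(-4(t-τ)) dτ

Final answer: ∫₀ᵗ e^(3τ)·e^(-4(t-τ)) dτ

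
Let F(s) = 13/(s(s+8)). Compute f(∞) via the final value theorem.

f(∞) = lim_{s→0} s·13/(s(s+8)) = lim_{s→0} 13/(s+8) = 13/8 = 13/8

Final answer: 13/8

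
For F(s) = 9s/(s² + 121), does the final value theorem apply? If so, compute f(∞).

The final value theorem requires all poles of sF(s) in the left half-plane. sF(s) = 9s²/(s² + 121) has poles at s = ±11i (imaginary axis). Theorem does NOT apply (oscillatory system).

Final answer: Not applicable (oscillatory)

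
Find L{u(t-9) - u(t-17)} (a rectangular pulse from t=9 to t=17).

L{u(t-a)} = e^(-as)/s. L{u(t-9) - u(t-17)} = (e^(-9s) - e^(-17s))/s

Final answer: (e^(-9s) - e^(-17s))/s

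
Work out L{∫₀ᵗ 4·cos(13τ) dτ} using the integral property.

L{∫₀ᵗ f(τ)dτ} = F(s)/s with F(s) = 4s/(s² + 169), so the result is (4s/(s² + 169))/s = 4/(s² + 169)

Final answer: 4/(s² + 169)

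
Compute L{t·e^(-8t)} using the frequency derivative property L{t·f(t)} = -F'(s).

L{e^(-8t)} = 1/(s+8). By frequency derivative: L{t·e^(-8t)} = -d/ds[1/(s+8)] = -(-1)/(s+8)² = 1/(s+8)²

Final answer: 1/(s+8)²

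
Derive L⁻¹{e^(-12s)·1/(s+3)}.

L⁻¹{1/(s+3)} = e^(-3t). By the time shift theorem, L⁻¹{e^(-as)F(s)} = u(t-a)f(t-a) with a=12, so L⁻¹{e^(-12s)·1/(s+3)} = u(t-12)·e^(-3(t-12))

Final answer: u(t-12)·e^(-3(t-12))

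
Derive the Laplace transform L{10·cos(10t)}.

L{cos(ωt)} = s/(s² + ω²), so L{cos(10t)} = s/(s² + 100). Then L{10·cos(10t)} = 10·s/(s² + 100) = 10s/(s² + 100)

Final answer: 10s/(s² + 100)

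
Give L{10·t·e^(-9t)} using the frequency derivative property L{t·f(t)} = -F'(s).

L{e^(-9t)} = 1/(s+9). By frequency derivative: L{t·e^(-9t)} = -d/ds[1/(s+9)] = -(-1)/(s+9)² = 1/(s+9)². Then L{10·t·e^(-9t)} = 10·1/(s+9)² = 10/(s+9)²

Final answer: 10/(s+9)²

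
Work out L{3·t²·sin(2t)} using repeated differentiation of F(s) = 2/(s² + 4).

F(s) = 2/(s² + 4). F'(s) = -4s/(s² + 4)². F''(s) = -4(4 - 3s²)/(s² + 4)³ = (12s² - 16)/(s² + 4)³. So L{t²·sin(2t)} = (-1)² F''(s) = (12s² - 16)/(s² + 4)³. Then L{3·t²·sin(2t)} = 3·(12s² - 16)/(s² + 4)³ = (36s² - 48)/(s² + 4)³

Final answer: (36s² - 48)/(s² + 4)³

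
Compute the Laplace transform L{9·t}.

L{t^n} = n!/s^(n+1), so L{t} = 1/s^2. Then L{9·t} = 9·1/s^2 = 9/s^2

Final answer: 9/s^2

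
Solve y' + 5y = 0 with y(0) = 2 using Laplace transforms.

L{y'} + 5L{y} = 0. sY - 2 + 5Y = 0. Y(s+5) = 2. Y = 2/(s+5)

Final answer: y(t) = 2e^(-5t)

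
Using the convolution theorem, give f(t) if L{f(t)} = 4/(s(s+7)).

4/(s(s+7)) = (4/s)·(1/(s+7)) = L{4}·L{e^(-7t)}. By convolution, f(t) = 4*e^(-7t) = ∫₀ᵗ 4·e^(-7τ) dτ = 4·(1 - e^(-7t))/7

Final answer: 4·(1 - e^(-7t))/7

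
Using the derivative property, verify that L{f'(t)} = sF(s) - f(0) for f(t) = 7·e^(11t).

f'(t) = 77e^(11t). Direct: L{f'(t)} = 77/(s-11). Property: s·7/(s-11) - 7 = (7s - 7(s-11))/(s-11) = 77/(s-11). ✓

Final answer: 77/(s-11)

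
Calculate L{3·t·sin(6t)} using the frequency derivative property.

L{sin(6t)} = 6/(s² + 36). By L{t·f(t)} = -F'(s): -d/ds[6/(s² + 36)] = -(6)·(-2s)/(s² + 36)² = 12s/(s² + 36)². Then L{3·t·sin(6t)} = 3·12s/(s² + 36)² = 36s/(s² + 36)²

Final answer: 36s/(s² + 36)²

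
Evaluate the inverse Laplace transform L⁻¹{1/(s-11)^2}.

L⁻¹{n!/(s-a)^(n+1)} = t^n·e^(at) with n=1, a=11. So L⁻¹{1/(s-11)^2} = t·e^(11t)

Final answer: t·e^(11t)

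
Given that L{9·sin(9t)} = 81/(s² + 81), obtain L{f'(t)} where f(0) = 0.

L{f'(t)} = s·F(s) - f(0) = s·81/(s² + 81) - 0 = 81s/(s² + 81)

Final answer: 81s/(s² + 81)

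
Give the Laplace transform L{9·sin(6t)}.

L{sin(ωt)} = ω/(s² + ω²), so L{sin(6t)} = 6/(s² + 36). Then L{9·sin(6t)} = 9·6/(s² + 36) = 54/(s² + 36)

Final answer: 54/(s² + 36)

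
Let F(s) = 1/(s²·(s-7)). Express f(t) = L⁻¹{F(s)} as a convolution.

1/(s²·(s-7)) = (1/s^2)·(1/(s-7)) = L{t}·L{e^(7t)}. So f(t) = t*e^(7t) = ∫₀ᵗ τ·e^(7(t-τ)) dτ

Final answer: ∫₀ᵗ τ·e^(7(t-τ)) dτ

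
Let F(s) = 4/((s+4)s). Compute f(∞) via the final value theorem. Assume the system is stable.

f(∞) = lim_{s→0} sF(s) = lim_{s→0} 4/(s+4) = 1

Final answer: 1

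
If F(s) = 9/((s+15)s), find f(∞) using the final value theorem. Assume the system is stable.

f(∞) = lim_{s→0} sF(s) = lim_{s→0} 9/(s+15) = 3/5

Final answer: 3/5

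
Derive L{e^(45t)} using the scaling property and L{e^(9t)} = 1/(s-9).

Using L{f(at)} = (1/a)F(s/a) with a=5 and f(t) = e^(9t): L{e^(45t)} = (1/5) · 1/((s/5)-9) = (1/5) · 5/(s-45) = 1/(s-45)

Final answer: 1/(s-45)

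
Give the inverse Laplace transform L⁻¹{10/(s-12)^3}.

L⁻¹{n!/(s-a)^(n+1)} = t^n·e^(at) with n=2, a=12. So L⁻¹{2/(s-12)^3} = t^2·e^(12t), and L⁻¹{10/(s-12)^3} = (10/2)·t^2·e^(12t) = 5·t^2·e^(12t)

Final answer: 5·t^2·e^(12t)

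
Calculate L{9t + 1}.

L{9t + 1} = 9·L{t} + L{1} = 9/s² + 1/s

Final answer: 9/s² + 1/s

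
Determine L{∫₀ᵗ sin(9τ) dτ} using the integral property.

L{∫₀ᵗ f(τ)dτ} = F(s)/s with F(s) = 9/(s² + 81), so the result is (9/(s² + 81))/s = 9/(s(s² + 81))

Final answer: 9/(s(s² + 81))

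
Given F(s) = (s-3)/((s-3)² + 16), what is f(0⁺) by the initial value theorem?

f(0⁺) = lim_{s→∞} sF(s) = lim_{s→∞} s(s-3)/((s-3)² + 16) = 1

Final answer: 1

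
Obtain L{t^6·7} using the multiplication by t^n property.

L{7} = 7/s. d^1/ds^1[1/s] = -1/s². d^2/ds^2[1/s] = 2/s^3. d^3/ds^3[1/s] = -6/s^4. d^4/ds^4[1/s] = 24/s^5. d^5/ds^5[1/s] = -120/s^6. d^6/ds^6[1/s] = 720/s^7. So L{t^6} = (-1)^{6}·720/s^7 = 720/s^7. Then L{t^6·7} = 7·720/s^7 = 5040/s^7

Final answer: 5040/s^7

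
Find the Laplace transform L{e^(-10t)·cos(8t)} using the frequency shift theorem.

Frequency shift: L{e^(at)f(t)} = F(s-a). L{e^(-10t)·cos(8t)} = (s+10)/((s+10)² + 64)

Final answer: (s+10)/((s+10)² + 64)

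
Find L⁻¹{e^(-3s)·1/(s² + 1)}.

L⁻¹{1/(s² + 1)} = sin(t). By the time shift theorem, L⁻¹{e^(-as)F(s)} = u(t-a)f(t-a) with a=3, so L⁻¹{e^(-3s)·1/(s² + 1)} = u(t-3)·sin((t-3))

Final answer: u(t-3)·sin((t-3))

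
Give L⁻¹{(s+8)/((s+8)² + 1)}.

Using frequency shift: L⁻¹{(s-a)/((s-a)² + b²)} = e^(at)cos(bt). Here a=-8, b=1

Final answer: e^(-8t)·cos(t)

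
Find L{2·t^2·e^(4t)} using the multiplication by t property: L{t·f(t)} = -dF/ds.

Using L{t^n·e^(at)} = n!/(s-a)^(n+1), L{t^2·e^(4t)} = 2/(s-4)^3, so L{2·t^2·e^(4t)} = 2·2/(s-4)^3 = 4/(s-4)^3

Final answer: 4/(s-4)^3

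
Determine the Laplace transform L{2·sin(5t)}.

L{sin(ωt)} = ω/(s² + ω²), so L{sin(5t)} = 5/(s² + 25). Then L{2·sin(5t)} = 2·5/(s² + 25) = 10/(s² + 25)

Final answer: 10/(s² + 25)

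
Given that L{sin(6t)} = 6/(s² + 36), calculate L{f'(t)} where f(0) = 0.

L{f'(t)} = s·F(s) - f(0) = s·6/(s² + 36) - 0 = 6s/(s² + 36)

Final answer: 6s/(s² + 36)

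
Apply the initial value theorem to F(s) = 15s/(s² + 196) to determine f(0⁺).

f(0⁺) = lim_{s→∞} s·15s/(s² + 196) = lim_{s→∞} 15s²/(s² + 196) = 15

Final answer: 15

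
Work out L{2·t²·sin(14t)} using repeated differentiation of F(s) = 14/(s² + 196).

F(s) = 14/(s² + 196). F'(s) = -28s/(s² + 196)². F''(s) = -28(196 - 3s²)/(s² + 196)³ = (84s² - 5488)/(s² + 196)³. So L{t²·sin(14t)} = (-1)² F''(s) = (84s² - 5488)/(s² + 196)³. Then L{2·t²·sin(14t)} = 2·(84s² - 5488)/(s² + 196)³ = (168s² - 10976)/(s² + 196)³

Final answer: (168s² - 10976)/(s² + 196)³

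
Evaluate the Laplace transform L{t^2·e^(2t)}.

L{t^n·e^(at)} = n!/(s-a)^(n+1), so L{t^2·e^(2t)} = 2/(s-2)^3

Final answer: 2/(s-2)^3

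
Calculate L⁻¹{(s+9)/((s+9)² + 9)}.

Using frequency shift: L⁻¹{(s-a)/((s-a)² + b²)} = e^(at)cos(bt). Here a=-9, b=3

Final answer: e^(-9t)·cos(3t)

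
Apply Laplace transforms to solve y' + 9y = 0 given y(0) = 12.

L{y'} + 9L{y} = 0. sY - 12 + 9Y = 0. Y(s+9) = 12. Y = 12/(s+9)

Final answer: y(t) = 12e^(-9t)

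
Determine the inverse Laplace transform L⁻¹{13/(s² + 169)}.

L⁻¹{13/(s² + 169)} = sin(13t)

Final answer: sin(13t)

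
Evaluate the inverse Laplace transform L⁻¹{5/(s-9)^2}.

L⁻¹{n!/(s-a)^(n+1)} = t^n·e^(at) with n=1, a=9. So L⁻¹{1/(s-9)^2} = t·e^(9t), and L⁻¹{5/(s-9)^2} = (5/1)·t·e^(9t) = 5·t·e^(9t)

Final answer: 5·t·e^(9t)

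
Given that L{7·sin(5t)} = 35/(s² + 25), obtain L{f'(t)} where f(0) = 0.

L{f'(t)} = s·F(s) - f(0) = s·35/(s² + 25) - 0 = 35s/(s² + 25)

Final answer: 35s/(s² + 25)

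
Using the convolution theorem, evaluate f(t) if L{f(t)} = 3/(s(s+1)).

3/(s(s+1)) = (3/s)·(1/(s+1)) = L{3}·L{e^(-t)}. By convolution, f(t) = 3*e^(-t) = ∫₀ᵗ 3·e^(-τ) dτ = 3·(1 - e^(-t))/1

Final answer: 3·(1 - e^(-t))/1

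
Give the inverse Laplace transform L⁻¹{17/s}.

L⁻¹{c/s} = c, so L⁻¹{17/s} = 17

Final answer: 17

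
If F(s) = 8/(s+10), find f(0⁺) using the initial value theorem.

f(0⁺) = lim_{s→∞} s·8/(s+10) = lim_{s→∞} 8s/(s+10) = 8

Final answer: 8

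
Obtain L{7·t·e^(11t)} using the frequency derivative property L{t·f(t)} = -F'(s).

L{e^(11t)} = 1/(s-11). By frequency derivative: L{t·e^(11t)} = -d/ds[1/(s-11)] = -(-1)/(s-11)² = 1/(s-11)². Then L{7·t·e^(11t)} = 7·1/(s-11)² = 7/(s-11)²

Final answer: 7/(s-11)²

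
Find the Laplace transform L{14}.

L{14} = 14 · L{1} = 14/s

Final answer: 14/s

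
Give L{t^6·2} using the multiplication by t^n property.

L{2} = 2/s. d^1/ds^1[1/s] = -1/s². d^2/ds^2[1/s] = 2/s^3. d^3/ds^3[1/s] = -6/s^4. d^4/ds^4[1/s] = 24/s^5. d^5/ds^5[1/s] = -120/s^6. d^6/ds^6[1/s] = 720/s^7. So L{t^6} = (-1)^{6}·720/s^7 = 720/s^7. Then L{t^6·2} = 2·720/s^7 = 1440/s^7

Final answer: 1440/s^7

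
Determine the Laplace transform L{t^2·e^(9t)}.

L{t^n·e^(at)} = n!/(s-a)^(n+1), so L{t^2·e^(9t)} = 2/(s-9)^3

Final answer: 2/(s-9)^3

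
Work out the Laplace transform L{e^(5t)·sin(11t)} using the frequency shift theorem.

Frequency shift: L{e^(at)f(t)} = F(s-a). L{e^(5t)·sin(11t)} = 11/((s-5)² + 121)

Final answer: 11/((s-5)² + 121)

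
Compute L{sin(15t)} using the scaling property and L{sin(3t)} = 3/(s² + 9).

Using L{f(at)} = (1/a)F(s/a) with a=5: L{sin(15t)} = (1/5) · 3/((s/5)² + 9) = (1/5) · 3·25/(s² + 225) = 15/(s² + 225)

Final answer: 15/(s² + 225)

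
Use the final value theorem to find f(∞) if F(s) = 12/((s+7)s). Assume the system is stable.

f(∞) = lim_{s→0} sF(s) = lim_{s→0} 12/(s+7) = 12/7

Final answer: 12/7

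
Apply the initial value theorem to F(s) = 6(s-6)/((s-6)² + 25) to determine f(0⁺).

f(0⁺) = lim_{s→∞} sF(s) = lim_{s→∞} 6s(s-6)/((s-6)² + 25) = 6

Final answer: 6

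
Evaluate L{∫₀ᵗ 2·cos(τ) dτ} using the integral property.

L{∫₀ᵗ f(τ)dτ} = F(s)/s with F(s) = 2s/(s² + 1), so the result is (2s/(s² + 1))/s = 2/(s² + 1)

Final answer: 2/(s² + 1)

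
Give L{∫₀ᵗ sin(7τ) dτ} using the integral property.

L{∫₀ᵗ f(τ)dτ} = F(s)/s with F(s) = 7/(s² + 49), so the result is (7/(s² + 49))/s = 7/(s(s² + 49))

Final answer: 7/(s(s² + 49))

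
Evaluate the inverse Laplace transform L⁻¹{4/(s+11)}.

L⁻¹{1/(s-a)} = e^(at), so L⁻¹{1/(s+11)} = e^(-11t), and L⁻¹{4/(s+11)} = 4·e^(-11t)

Final answer: 4·e^(-11t)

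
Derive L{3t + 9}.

L{3t + 9} = 3·L{t} + 9·L{1} = 3/s² + 9/s

Final answer: 3/s² + 9/s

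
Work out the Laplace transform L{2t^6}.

L{2t^6} = 2 · L{t^6} = 2 · 720/s^7 = 1440/s^7

Final answer: 1440/s^7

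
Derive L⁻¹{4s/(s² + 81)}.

This is the form c·s/(s² + a²) with a = 9, c = 4. L⁻¹ = 4·cos(9t)

Final answer: 4·cos(9t)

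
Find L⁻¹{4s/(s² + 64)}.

This is the form c·s/(s² + a²) with a = 8, c = 4. L⁻¹ = 4·cos(8t)

Final answer: 4·cos(8t)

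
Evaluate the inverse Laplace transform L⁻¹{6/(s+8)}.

L⁻¹{1/(s-a)} = e^(at), so L⁻¹{1/(s+8)} = e^(-8t), and L⁻¹{6/(s+8)} = 6·e^(-8t)

Final answer: 6·e^(-8t)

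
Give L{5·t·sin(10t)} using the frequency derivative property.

L{sin(10t)} = 10/(s² + 100). By L{t·f(t)} = -F'(s): -d/ds[10/(s² + 100)] = -(10)·(-2s)/(s² + 100)² = 20s/(s² + 100)². Then L{5·t·sin(10t)} = 5·20s/(s² + 100)² = 100s/(s² + 100)²

Final answer: 100s/(s² + 100)²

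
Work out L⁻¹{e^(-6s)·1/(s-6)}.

L⁻¹{1/(s-6)} = e^(6t). By the time shift theorem, L⁻¹{e^(-as)F(s)} = u(t-a)f(t-a) with a=6, so L⁻¹{e^(-6s)·1/(s-6)} = u(t-6)·e^(6(t-6))

Final answer: u(t-6)·e^(6(t-6))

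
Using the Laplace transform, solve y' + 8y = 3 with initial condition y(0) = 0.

sY + 8Y = 3/s. Y = 3/(s(s+8)). Partial fractions: Y = 3/8/s - 3/8/(s+8)

Final answer: y(t) = 3/8(1 - e^(-8t))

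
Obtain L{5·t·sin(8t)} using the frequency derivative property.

L{sin(8t)} = 8/(s² + 64). By L{t·f(t)} = -F'(s): -d/ds[8/(s² + 64)] = -(8)·(-2s)/(s² + 64)² = 16s/(s² + 64)². Then L{5·t·sin(8t)} = 5·16s/(s² + 64)² = 80s/(s² + 64)²

Final answer: 80s/(s² + 64)²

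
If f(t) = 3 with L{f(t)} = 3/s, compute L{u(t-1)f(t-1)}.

Time shift theorem: L{u(t-a)f(t-a)} = e^(-as)F(s). Here a=1, F(s) = 3/s, so L{u(t-1)f(t-1)} = e^(-s)·3/s

Final answer: e^(-s)·3/s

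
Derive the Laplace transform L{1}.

L{1} = 1 · L{1} = 1/s

Final answer: 1/s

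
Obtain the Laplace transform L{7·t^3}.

L{t^n} = n!/s^(n+1), so L{t^3} = 6/s^4. Then L{7·t^3} = 7·6/s^4 = 42/s^4

Final answer: 42/s^4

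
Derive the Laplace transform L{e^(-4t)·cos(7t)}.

L{e^(at)·cos(ωt)} = (s-a)/((s-a)² + ω²), so L{e^(-4t)·cos(7t)} = (s+4)/((s+4)² + 49)

Final answer: (s+4)/((s+4)² + 49)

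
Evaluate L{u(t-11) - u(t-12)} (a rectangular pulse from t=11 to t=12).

L{u(t-a)} = e^(-as)/s. L{u(t-11) - u(t-12)} = (e^(-11s) - e^(-12s))/s

Final answer: (e^(-11s) - e^(-12s))/s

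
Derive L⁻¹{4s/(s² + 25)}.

This is the form c·s/(s² + a²) with a = 5, c = 4. L⁻¹ = 4·cos(5t)

Final answer: 4·cos(5t)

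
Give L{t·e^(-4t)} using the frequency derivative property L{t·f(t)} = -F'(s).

L{e^(-4t)} = 1/(s+4). By frequency derivative: L{t·e^(-4t)} = -d/ds[1/(s+4)] = -(-1)/(s+4)² = 1/(s+4)²

Final answer: 1/(s+4)²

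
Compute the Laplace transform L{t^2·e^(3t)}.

L{t^n·e^(at)} = n!/(s-a)^(n+1), so L{t^2·e^(3t)} = 2/(s-3)^3

Final answer: 2/(s-3)^3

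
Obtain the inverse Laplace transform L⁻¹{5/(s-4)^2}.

L⁻¹{n!/(s-a)^(n+1)} = t^n·e^(at) with n=1, a=4. So L⁻¹{1/(s-4)^2} = t·e^(4t), and L⁻¹{5/(s-4)^2} = (5/1)·t·e^(4t) = 5·t·e^(4t)

Final answer: 5·t·e^(4t)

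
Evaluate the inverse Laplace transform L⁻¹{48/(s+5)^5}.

L⁻¹{n!/(s-a)^(n+1)} = t^n·e^(at) with n=4, a=-5. So L⁻¹{24/(s+5)^5} = t^4·e^(-5t), and L⁻¹{48/(s+5)^5} = (48/24)·t^4·e^(-5t) = 2·t^4·e^(-5t)

Final answer: 2·t^4·e^(-5t)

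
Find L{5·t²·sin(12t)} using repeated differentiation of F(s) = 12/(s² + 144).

F(s) = 12/(s² + 144). F'(s) = -24s/(s² + 144)². F''(s) = -24(144 - 3s²)/(s² + 144)³ = (72s² - 3456)/(s² + 144)³. So L{t²·sin(12t)} = (-1)² F''(s) = (72s² - 3456)/(s² + 144)³. Then L{5·t²·sin(12t)} = 5·(72s² - 3456)/(s² + 144)³ = (360s² - 17280)/(s² + 144)³

Final answer: (360s² - 17280)/(s² + 144)³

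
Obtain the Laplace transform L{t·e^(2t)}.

L{t^n·e^(at)} = n!/(s-a)^(n+1), so L{t·e^(2t)} = 1/(s-2)^2

Final answer: 1/(s-2)^2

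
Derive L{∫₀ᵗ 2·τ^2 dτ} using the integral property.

L{∫₀ᵗ f(τ)dτ} = F(s)/s with f(t) = 2t^2. F(s) = 4/s^3, so L{∫₀ᵗ 2·τ^2 dτ} = (4/s^3)/s = 4/s^4. (Check: ∫₀ᵗ 2·τ^2 dτ = 2t^3/3.)

Final answer: 4/s^4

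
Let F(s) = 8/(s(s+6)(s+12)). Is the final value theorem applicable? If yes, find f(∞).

Poles of sF(s) = 8/((s+6)(s+12)) are at s = -6 and s = -12, both in the left half-plane. Theorem applies. f(∞) = lim_{s→0} sF(s) = 8/(6·12) = 1/9

Final answer: 1/9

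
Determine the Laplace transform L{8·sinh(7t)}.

L{sinh(ωt)} = ω/(s² - ω²), so L{sinh(7t)} = 7/(s² - 49). Then L{8·sinh(7t)} = 8·7/(s² - 49) = 56/(s² - 49)

Final answer: 56/(s² - 49)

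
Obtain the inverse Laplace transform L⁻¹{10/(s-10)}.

L⁻¹{1/(s-a)} = e^(at), so L⁻¹{1/(s-10)} = e^(10t), and L⁻¹{10/(s-10)} = 10·e^(10t)

Final answer: 10·e^(10t)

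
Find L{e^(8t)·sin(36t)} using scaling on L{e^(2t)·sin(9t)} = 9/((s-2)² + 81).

Scaling with a=4: L{e^(8t)·sin(36t)} = (1/4) · 9/((s/4-2)² + 81). Simplifying: 36/((s-8)² + 1296)

Final answer: 36/((s-8)² + 1296)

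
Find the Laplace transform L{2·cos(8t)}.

L{cos(ωt)} = s/(s² + ω²), so L{cos(8t)} = s/(s² + 64). Then L{2·cos(8t)} = 2·s/(s² + 64) = 2s/(s² + 64)

Final answer: 2s/(s² + 64)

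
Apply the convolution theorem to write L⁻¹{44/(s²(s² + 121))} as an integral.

44/(s²(s² + 121)) = (1/s²)·(44/(s² + 121)) = L{t}·L{4·sin(11t)}. So f(t) = t*(4·sin(11t)) = ∫₀ᵗ 4τ·sin(11(t-τ)) dτ

Final answer: ∫₀ᵗ 4τ·sin(11(t-τ)) dτ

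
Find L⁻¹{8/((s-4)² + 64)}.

Form: b/((s-a)² + b²) → e^(at)sin(bt). With a=4, b=8

Final answer: e^(4t)·sin(8t)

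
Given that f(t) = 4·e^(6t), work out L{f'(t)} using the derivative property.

f(0) = 4, F(s) = 4/(s-6). L{f'(t)} = s·F(s) - f(0) = 4s/(s-6) - 4 = (4s - 4(s-6))/(s-6) = 24/(s-6)

Final answer: 24/(s-6)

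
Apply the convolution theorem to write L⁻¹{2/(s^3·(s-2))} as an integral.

2/(s^3·(s-2)) = (2/s^3)·(1/(s-2)) = L{t^2}·L{e^(2t)}. So f(t) = t^2*e^(2t) = ∫₀ᵗ τ^2·e^(2(t-τ)) dτ

Final answer: ∫₀ᵗ τ^2·e^(2(t-τ)) dτ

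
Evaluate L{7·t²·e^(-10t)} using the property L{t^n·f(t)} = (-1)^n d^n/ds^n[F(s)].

L{e^(-10t)} = 1/(s+10). d/ds[1/(s+10)] = -1/(s+10)². d²/ds²[1/(s+10)] = 2/(s+10)³. So L{t²·e^(-10t)} = (-1)² · 2/(s+10)³ = 2/(s+10)³. Then L{7·t²·e^(-10t)} = 7·2/(s+10)³ = 14/(s+10)³

Final answer: 14/(s+10)³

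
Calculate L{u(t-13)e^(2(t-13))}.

u(t-a)f(t-a) with f(t)=e^(2t). L{e^(2t)} = 1/(s-2). By time shift: e^(-13s)/(s-2)

Final answer: e^(-13s)/(s-2)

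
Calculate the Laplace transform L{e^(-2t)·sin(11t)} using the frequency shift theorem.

Frequency shift: L{e^(at)f(t)} = F(s-a). L{e^(-2t)·sin(11t)} = 11/((s+2)² + 121)

Final answer: 11/((s+2)² + 121)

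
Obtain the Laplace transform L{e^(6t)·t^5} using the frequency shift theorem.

L{e^(at)·t^n} = n!/(s-a)^(n+1), so L{e^(6t)·t^5} = 120/(s-6)^6

Final answer: 120/(s-6)^6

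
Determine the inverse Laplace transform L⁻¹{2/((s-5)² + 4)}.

Using frequency shift, L⁻¹{2/((s-5)² + 4)} = e^(5t)·sin(2t)

Final answer: e^(5t)·sin(2t)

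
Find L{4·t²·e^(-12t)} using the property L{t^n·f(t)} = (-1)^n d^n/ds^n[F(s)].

L{e^(-12t)} = 1/(s+12). d/ds[1/(s+12)] = -1/(s+12)². d²/ds²[1/(s+12)] = 2/(s+12)³. So L{t²·e^(-12t)} = (-1)² · 2/(s+12)³ = 2/(s+12)³. Then L{4·t²·e^(-12t)} = 4·2/(s+12)³ = 8/(s+12)³

Final answer: 8/(s+12)³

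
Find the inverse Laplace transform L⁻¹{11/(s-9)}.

L⁻¹{1/(s-a)} = e^(at), so L⁻¹{1/(s-9)} = e^(9t), and L⁻¹{11/(s-9)} = 11·e^(9t)

Final answer: 11·e^(9t)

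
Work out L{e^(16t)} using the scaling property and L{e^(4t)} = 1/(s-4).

Using L{f(at)} = (1/a)F(s/a) with a=4 and f(t) = e^(4t): L{e^(16t)} = (1/4) · 1/((s/4)-4) = (1/4) · 4/(s-16) = 1/(s-16)

Final answer: 1/(s-16)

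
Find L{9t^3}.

L{t^n} = n!/s^(n+1). So L{9t^3} = 9·3!/s^4 = 54/s^4

Final answer: 54/s^4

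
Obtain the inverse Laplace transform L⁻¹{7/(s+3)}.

L⁻¹{1/(s-a)} = e^(at), so L⁻¹{1/(s+3)} = e^(-3t), and L⁻¹{7/(s+3)} = 7·e^(-3t)

Final answer: 7·e^(-3t)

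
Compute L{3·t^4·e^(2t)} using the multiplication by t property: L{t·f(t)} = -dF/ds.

Using L{t^n·e^(at)} = n!/(s-a)^(n+1), L{t^4·e^(2t)} = 24/(s-2)^5, so L{3·t^4·e^(2t)} = 3·24/(s-2)^5 = 72/(s-2)^5

Final answer: 72/(s-2)^5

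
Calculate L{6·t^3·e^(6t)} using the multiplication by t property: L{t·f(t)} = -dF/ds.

Using L{t^n·e^(at)} = n!/(s-a)^(n+1), L{t^3·e^(6t)} = 6/(s-6)^4, so L{6·t^3·e^(6t)} = 6·6/(s-6)^4 = 36/(s-6)^4

Final answer: 36/(s-6)^4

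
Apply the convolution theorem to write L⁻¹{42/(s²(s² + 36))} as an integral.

42/(s²(s² + 36)) = (1/s²)·(42/(s² + 36)) = L{t}·L{7·sin(6t)}. So f(t) = t*(7·sin(6t)) = ∫₀ᵗ 7τ·sin(6(t-τ)) dτ

Final answer: ∫₀ᵗ 7τ·sin(6(t-τ)) dτ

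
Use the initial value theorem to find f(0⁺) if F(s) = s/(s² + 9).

f(0⁺) = lim_{s→∞} s·s/(s² + 9) = lim_{s→∞} s²/(s² + 9) = 1

Final answer: 1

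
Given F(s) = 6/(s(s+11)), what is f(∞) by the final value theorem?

f(∞) = lim_{s→0} s·6/(s(s+11)) = lim_{s→0} 6/(s+11) = 6/11 = 6/11

Final answer: 6/11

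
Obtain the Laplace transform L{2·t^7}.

L{t^n} = n!/s^(n+1), so L{t^7} = 5040/s^8. Then L{2·t^7} = 2·5040/s^8 = 10080/s^8

Final answer: 10080/s^8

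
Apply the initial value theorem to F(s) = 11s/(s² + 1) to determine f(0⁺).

f(0⁺) = lim_{s→∞} s·11s/(s² + 1) = lim_{s→∞} 11s²/(s² + 1) = 11

Final answer: 11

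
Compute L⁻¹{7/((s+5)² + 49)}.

Form: b/((s-a)² + b²) → e^(at)sin(bt). With a=-5, b=7

Final answer: e^(-5t)·sin(7t)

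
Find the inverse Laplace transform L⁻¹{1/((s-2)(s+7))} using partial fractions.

Decompose: A/(s-2) + B/(s+7). A = 1/9, B = -1/9. f(t) = (e^(2t) - e^(-7t))/9

Final answer: (e^(2t) - e^(-7t))/9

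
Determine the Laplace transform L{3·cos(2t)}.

L{cos(ωt)} = s/(s² + ω²), so L{cos(2t)} = s/(s² + 4). Then L{3·cos(2t)} = 3·s/(s² + 4) = 3s/(s² + 4)

Final answer: 3s/(s² + 4)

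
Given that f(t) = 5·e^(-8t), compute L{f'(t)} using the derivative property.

f(0) = 5, F(s) = 5/(s+8). L{f'(t)} = s·F(s) - f(0) = 5s/(s+8) - 5 = (5s - 5(s+8))/(s+8) = -40/(s+8)

Final answer: -40/(s+8)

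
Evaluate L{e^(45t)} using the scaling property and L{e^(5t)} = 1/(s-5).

Using L{f(at)} = (1/a)F(s/a) with a=9 and f(t) = e^(5t): L{e^(45t)} = (1/9) · 1/((s/9)-5) = (1/9) · 9/(s-45) = 1/(s-45)

Final answer: 1/(s-45)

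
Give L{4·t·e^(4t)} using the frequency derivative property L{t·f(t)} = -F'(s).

L{e^(4t)} = 1/(s-4). By frequency derivative: L{t·e^(4t)} = -d/ds[1/(s-4)] = -(-1)/(s-4)² = 1/(s-4)². Then L{4·t·e^(4t)} = 4·1/(s-4)² = 4/(s-4)²

Final answer: 4/(s-4)²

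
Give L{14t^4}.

L{t^n} = n!/s^(n+1). So L{14t^4} = 14·4!/s^5 = 336/s^5

Final answer: 336/s^5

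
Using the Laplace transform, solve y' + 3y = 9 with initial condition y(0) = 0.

sY + 3Y = 9/s. Y = 9/(s(s+3)). Partial fractions: Y = 3/s - 3/(s+3)

Final answer: y(t) = 3(1 - e^(-3t))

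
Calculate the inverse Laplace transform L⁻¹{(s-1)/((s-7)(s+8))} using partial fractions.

Using partial fractions, f(t) = (6e^(7t) + 9e^(-8t))/15

Final answer: (6e^(7t) + 9e^(-8t))/15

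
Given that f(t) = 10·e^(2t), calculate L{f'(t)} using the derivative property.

f(0) = 10, F(s) = 10/(s-2). L{f'(t)} = s·F(s) - f(0) = 10s/(s-2) - 10 = (10s - 10(s-2))/(s-2) = 20/(s-2)

Final answer: 20/(s-2)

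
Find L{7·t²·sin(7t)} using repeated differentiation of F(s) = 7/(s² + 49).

F(s) = 7/(s² + 49). F'(s) = -14s/(s² + 49)². F''(s) = -14(49 - 3s²)/(s² + 49)³ = (42s² - 686)/(s² + 49)³. So L{t²·sin(7t)} = (-1)² F''(s) = (42s² - 686)/(s² + 49)³. Then L{7·t²·sin(7t)} = 7·(42s² - 686)/(s² + 49)³ = (294s² - 4802)/(s² + 49)³

Final answer: (294s² - 4802)/(s² + 49)³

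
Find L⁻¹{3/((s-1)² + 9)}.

Form: b/((s-a)² + b²) → e^(at)sin(bt). With a=1, b=3

Final answer: e^t·sin(3t)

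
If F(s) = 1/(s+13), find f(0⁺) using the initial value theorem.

f(0⁺) = lim_{s→∞} s·1/(s+13) = lim_{s→∞} s/(s+13) = 1

Final answer: 1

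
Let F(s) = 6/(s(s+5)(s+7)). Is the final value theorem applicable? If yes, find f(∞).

Poles of sF(s) = 6/((s+5)(s+7)) are at s = -5 and s = -7, both in the left half-plane. Theorem applies. f(∞) = lim_{s→0} sF(s) = 6/(5·7) = 6/35

Final answer: 6/35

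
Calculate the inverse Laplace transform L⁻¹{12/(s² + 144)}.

L⁻¹{12/(s² + 144)} = sin(12t)

Final answer: sin(12t)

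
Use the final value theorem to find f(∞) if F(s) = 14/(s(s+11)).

f(∞) = lim_{s→0} s·14/(s(s+11)) = lim_{s→0} 14/(s+11) = 14/11 = 14/11

Final answer: 14/11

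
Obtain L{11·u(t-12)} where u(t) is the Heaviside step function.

L{u(t-a)} = e^(-as)/s. Here a=12, so L{u(t-12)} = e^(-12s)/s, and L{11·u(t-12)} = 11·e^(-12s)/s

Final answer: 11·e^(-12s)/s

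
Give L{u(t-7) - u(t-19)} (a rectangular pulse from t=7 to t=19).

L{u(t-a)} = e^(-as)/s. L{u(t-7) - u(t-19)} = (e^(-7s) - e^(-19s))/s

Final answer: (e^(-7s) - e^(-19s))/s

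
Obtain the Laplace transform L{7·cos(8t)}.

L{cos(ωt)} = s/(s² + ω²), so L{cos(8t)} = s/(s² + 64). Then L{7·cos(8t)} = 7·s/(s² + 64) = 7s/(s² + 64)

Final answer: 7s/(s² + 64)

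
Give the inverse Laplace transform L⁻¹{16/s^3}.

L⁻¹{n!/s^(n+1)} = t^n with n=2. So L⁻¹{2/s^3} = t^2, and L⁻¹{16/s^3} = (16/2)·t^2 = 8·t^2

Final answer: 8·t^2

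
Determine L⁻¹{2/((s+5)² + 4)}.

Form: b/((s-a)² + b²) → e^(at)sin(bt). With a=-5, b=2

Final answer: e^(-5t)·sin(2t)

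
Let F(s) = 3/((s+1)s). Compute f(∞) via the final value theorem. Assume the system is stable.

f(∞) = lim_{s→0} sF(s) = lim_{s→0} 3/(s+1) = 3

Final answer: 3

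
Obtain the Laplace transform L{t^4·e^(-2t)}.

L{t^n·e^(at)} = n!/(s-a)^(n+1), so L{t^4·e^(-2t)} = 24/(s+2)^5

Final answer: 24/(s+2)^5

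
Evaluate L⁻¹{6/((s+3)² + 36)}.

Form: b/((s-a)² + b²) → e^(at)sin(bt). With a=-3, b=6

Final answer: e^(-3t)·sin(6t)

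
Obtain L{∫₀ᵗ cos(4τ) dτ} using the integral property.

L{∫₀ᵗ f(τ)dτ} = F(s)/s with F(s) = s/(s² + 16), so the result is (s/(s² + 16))/s = 1/(s² + 16)

Final answer: 1/(s² + 16)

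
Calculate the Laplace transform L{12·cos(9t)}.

L{cos(ωt)} = s/(s² + ω²), so L{cos(9t)} = s/(s² + 81). Then L{12·cos(9t)} = 12·s/(s² + 81) = 12s/(s² + 81)

Final answer: 12s/(s² + 81)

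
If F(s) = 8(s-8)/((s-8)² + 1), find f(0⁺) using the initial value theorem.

f(0⁺) = lim_{s→∞} sF(s) = lim_{s→∞} 8s(s-8)/((s-8)² + 1) = 8

Final answer: 8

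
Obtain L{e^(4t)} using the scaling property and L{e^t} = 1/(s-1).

Using L{f(at)} = (1/a)F(s/a) with a=4 and f(t) = e^t: L{e^(4t)} = (1/4) · 1/((s/4)-1) = (1/4) · 4/(s-4) = 1/(s-4)

Final answer: 1/(s-4)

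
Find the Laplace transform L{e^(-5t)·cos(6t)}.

L{e^(at)·cos(ωt)} = (s-a)/((s-a)² + ω²), so L{e^(-5t)·cos(6t)} = (s+5)/((s+5)² + 36)

Final answer: (s+5)/((s+5)² + 36)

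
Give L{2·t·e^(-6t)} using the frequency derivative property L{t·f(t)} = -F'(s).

L{e^(-6t)} = 1/(s+6). By frequency derivative: L{t·e^(-6t)} = -d/ds[1/(s+6)] = -(-1)/(s+6)² = 1/(s+6)². Then L{2·t·e^(-6t)} = 2·1/(s+6)² = 2/(s+6)²

Final answer: 2/(s+6)²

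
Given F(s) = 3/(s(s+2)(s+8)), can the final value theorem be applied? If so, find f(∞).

Poles of sF(s) = 3/((s+2)(s+8)) are at s = -2 and s = -8, both in the left half-plane. Theorem applies. f(∞) = lim_{s→0} sF(s) = 3/(2·8) = 3/16

Final answer: 3/16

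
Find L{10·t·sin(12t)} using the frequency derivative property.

L{sin(12t)} = 12/(s² + 144). By L{t·f(t)} = -F'(s): -d/ds[12/(s² + 144)] = -(12)·(-2s)/(s² + 144)² = 24s/(s² + 144)². Then L{10·t·sin(12t)} = 10·24s/(s² + 144)² = 240s/(s² + 144)²

Final answer: 240s/(s² + 144)²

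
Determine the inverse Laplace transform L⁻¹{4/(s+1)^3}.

L⁻¹{n!/(s-a)^(n+1)} = t^n·e^(at) with n=2, a=-1. So L⁻¹{2/(s+1)^3} = t^2·e^(-t), and L⁻¹{4/(s+1)^3} = (4/2)·t^2·e^(-t) = 2·t^2·e^(-t)

Final answer: 2·t^2·e^(-t)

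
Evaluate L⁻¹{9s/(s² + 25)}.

This is the form c·s/(s² + a²) with a = 5, c = 9. L⁻¹ = 9·cos(5t)

Final answer: 9·cos(5t)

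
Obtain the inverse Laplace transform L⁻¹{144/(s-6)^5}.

L⁻¹{n!/(s-a)^(n+1)} = t^n·e^(at) with n=4, a=6. So L⁻¹{24/(s-6)^5} = t^4·e^(6t), and L⁻¹{144/(s-6)^5} = (144/24)·t^4·e^(6t) = 6·t^4·e^(6t)

Final answer: 6·t^4·e^(6t)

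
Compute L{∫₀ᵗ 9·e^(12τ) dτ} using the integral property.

L{∫₀ᵗ f(τ)dτ} = F(s)/s with F(s) = 9/(s-12), so L{∫₀ᵗ 9·e^(12τ) dτ} = 9/(s(s-12))

Final answer: 9/(s(s-12))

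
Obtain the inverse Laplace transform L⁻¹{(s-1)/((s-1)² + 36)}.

Using frequency shift, L⁻¹{(s-1)/((s-1)² + 36)} = e^t·cos(6t)

Final answer: e^t·cos(6t)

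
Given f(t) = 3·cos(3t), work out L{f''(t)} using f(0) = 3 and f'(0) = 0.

F(s) = 3s/(s² + 9). L{f''(t)} = s²F(s) - sf(0) - f'(0) = 3s³/(s² + 9) - 3s = (3s³ - 3s(s² + 9))/(s² + 9) = -27s/(s² + 9)

Final answer: -27s/(s² + 9)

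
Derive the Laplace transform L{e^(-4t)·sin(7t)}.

L{e^(at)·sin(ωt)} = ω/((s-a)² + ω²), so L{e^(-4t)·sin(7t)} = 7/((s+4)² + 49)

Final answer: 7/((s+4)² + 49)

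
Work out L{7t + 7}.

L{7t + 7} = 7·L{t} + 7·L{1} = 7/s² + 7/s

Final answer: 7/s² + 7/s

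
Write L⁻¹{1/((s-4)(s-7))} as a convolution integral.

1/((s-4)(s-7)) = (1/(s-4))·(1/(s-7)) = L{e^(4t)}·L{e^(7t)}. So f(t) = e^(4t)*e^(7t) = ∫₀ᵗ e^(4τ)·e^(7(t-τ)) dτ

Final answer: ∫₀ᵗ e^(4τ)·e^(7(t-τ)) dτ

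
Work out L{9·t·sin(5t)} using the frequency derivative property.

L{sin(5t)} = 5/(s² + 25). By L{t·f(t)} = -F'(s): -d/ds[5/(s² + 25)] = -(5)·(-2s)/(s² + 25)² = 10s/(s² + 25)². Then L{9·t·sin(5t)} = 9·10s/(s² + 25)² = 90s/(s² + 25)²

Final answer: 90s/(s² + 25)²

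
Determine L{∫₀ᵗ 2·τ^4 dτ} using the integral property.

L{∫₀ᵗ f(τ)dτ} = F(s)/s with f(t) = 2t^4. F(s) = 48/s^5, so L{∫₀ᵗ 2·τ^4 dτ} = (48/s^5)/s = 48/s^6. (Check: ∫₀ᵗ 2·τ^4 dτ = 2t^5/5.)

Final answer: 48/s^6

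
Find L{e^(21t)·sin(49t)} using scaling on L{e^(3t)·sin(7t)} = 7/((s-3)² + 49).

Scaling with a=7: L{e^(21t)·sin(49t)} = (1/7) · 7/((s/7-3)² + 49). Simplifying: 49/((s-21)² + 2401)

Final answer: 49/((s-21)² + 2401)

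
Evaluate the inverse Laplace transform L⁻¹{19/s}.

L⁻¹{c/s} = c, so L⁻¹{19/s} = 19

Final answer: 19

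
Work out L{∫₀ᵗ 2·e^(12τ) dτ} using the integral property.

L{∫₀ᵗ f(τ)dτ} = F(s)/s with F(s) = 2/(s-12), so L{∫₀ᵗ 2·e^(12τ) dτ} = 2/(s(s-12))

Final answer: 2/(s(s-12))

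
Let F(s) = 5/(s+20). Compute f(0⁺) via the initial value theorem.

f(0⁺) = lim_{s→∞} s·5/(s+20) = lim_{s→∞} 5s/(s+20) = 5

Final answer: 5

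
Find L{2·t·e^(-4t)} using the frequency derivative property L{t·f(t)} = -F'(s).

L{e^(-4t)} = 1/(s+4). By frequency derivative: L{t·e^(-4t)} = -d/ds[1/(s+4)] = -(-1)/(s+4)² = 1/(s+4)². Then L{2·t·e^(-4t)} = 2·1/(s+4)² = 2/(s+4)²

Final answer: 2/(s+4)²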